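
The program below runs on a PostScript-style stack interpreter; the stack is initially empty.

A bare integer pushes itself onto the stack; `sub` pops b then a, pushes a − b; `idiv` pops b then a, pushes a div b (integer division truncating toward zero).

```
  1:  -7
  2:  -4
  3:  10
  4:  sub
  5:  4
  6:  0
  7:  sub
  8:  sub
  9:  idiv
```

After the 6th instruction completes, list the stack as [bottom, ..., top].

-7  → -7
-4  → -7 -4
10  → -7 -4 10
sub → -7 -14
4   → -7 -14 4
0   → -7 -14 4 0

[-7, -14, 4, 0]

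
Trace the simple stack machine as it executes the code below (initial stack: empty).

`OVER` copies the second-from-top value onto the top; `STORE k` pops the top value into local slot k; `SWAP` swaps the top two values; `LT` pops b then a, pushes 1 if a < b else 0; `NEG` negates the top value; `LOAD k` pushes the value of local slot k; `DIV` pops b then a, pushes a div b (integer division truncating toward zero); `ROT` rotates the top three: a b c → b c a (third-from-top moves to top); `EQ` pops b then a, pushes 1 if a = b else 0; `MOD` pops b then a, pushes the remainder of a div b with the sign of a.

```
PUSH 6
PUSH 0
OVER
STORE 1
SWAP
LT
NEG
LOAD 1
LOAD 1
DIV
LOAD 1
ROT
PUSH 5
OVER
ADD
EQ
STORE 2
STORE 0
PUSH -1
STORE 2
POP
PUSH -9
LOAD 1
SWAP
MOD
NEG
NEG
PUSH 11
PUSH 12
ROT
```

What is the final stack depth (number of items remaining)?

PUSH 6  : 6
PUSH 0  : 6 0
OVER    : 6 0 6
STORE 1 : 6 0
SWAP    : 0 6
LT      : 1
NEG     : -1
LOAD 1  : -1 6
LOAD 1  : -1 6 6
DIV     : -1 1
LOAD 1  : -1 1 6
ROT     : 1 6 -1
PUSH 5  : 1 6 -1 5
OVER    : 1 6 -1 5 -1
ADD     : 1 6 -1 4
EQ      : 1 6 0
STORE 2 : 1 6
STORE 0 : 1
PUSH -1 : 1 -1
STORE 2 : 1
POP     : (empty)
PUSH -9 : -9
LOAD 1  : -9 6
SWAP    : 6 -9
MOD     : 6
NEG     : -6
NEG     : 6
PUSH 11 : 6 11
PUSH 12 : 6 11 12
ROT     : 11 12 6

3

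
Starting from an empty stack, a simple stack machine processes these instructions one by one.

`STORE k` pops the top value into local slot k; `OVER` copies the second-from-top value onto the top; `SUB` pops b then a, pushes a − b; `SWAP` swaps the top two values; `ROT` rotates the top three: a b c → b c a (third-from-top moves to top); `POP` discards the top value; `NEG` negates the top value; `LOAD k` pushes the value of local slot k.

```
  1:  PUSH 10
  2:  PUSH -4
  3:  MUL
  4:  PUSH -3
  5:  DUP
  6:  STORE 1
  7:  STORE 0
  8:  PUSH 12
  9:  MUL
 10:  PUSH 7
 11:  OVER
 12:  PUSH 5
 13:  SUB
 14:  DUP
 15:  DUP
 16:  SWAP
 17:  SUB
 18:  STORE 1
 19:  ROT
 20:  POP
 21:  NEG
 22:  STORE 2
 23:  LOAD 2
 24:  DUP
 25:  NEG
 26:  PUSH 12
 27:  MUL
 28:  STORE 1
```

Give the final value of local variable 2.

PUSH 10 -> 10
PUSH -4 -> 10 -4
MUL     -> -40
PUSH -3 -> -40 -3
DUP     -> -40 -3 -3
STORE 1 -> -40 -3
STORE 0 -> -40
PUSH 12 -> -40 12
MUL     -> -480
PUSH 7  -> -480 7
OVER    -> -480 7 -480
PUSH 5  -> -480 7 -480 5
SUB     -> -480 7 -485
DUP     -> -480 7 -485 -485
DUP     -> -480 7 -485 -485 -485
SWAP    -> -480 7 -485 -485 -485
SUB     -> -480 7 -485 0
STORE 1 -> -480 7 -485
ROT     -> 7 -485 -480
POP     -> 7 -485
NEG     -> 7 485
STORE 2 -> 7
LOAD 2  -> 7 485
DUP     -> 7 485 485
NEG     -> 7 485 -485
PUSH 12 -> 7 485 -485 12
MUL     -> 7 485 -5820
STORE 1 -> 7 485

485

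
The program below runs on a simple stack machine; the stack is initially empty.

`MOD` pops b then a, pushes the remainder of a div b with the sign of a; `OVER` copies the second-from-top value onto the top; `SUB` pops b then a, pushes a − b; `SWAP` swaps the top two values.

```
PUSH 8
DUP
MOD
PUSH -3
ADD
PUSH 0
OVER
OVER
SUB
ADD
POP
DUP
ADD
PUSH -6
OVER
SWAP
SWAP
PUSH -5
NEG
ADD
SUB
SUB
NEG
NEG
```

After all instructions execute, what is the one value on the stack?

PUSH 8  → 8
DUP     → 8 8
MOD     → 0
PUSH -3 → 0 -3
ADD     → -3
PUSH 0  → -3 0
OVER    → -3 0 -3
OVER    → -3 0 -3 0
SUB     → -3 0 -3
ADD     → -3 -3
POP     → -3
DUP     → -3 -3
ADD     → -6
PUSH -6 → -6 -6
OVER    → -6 -6 -6
SWAP    → -6 -6 -6
SWAP    → -6 -6 -6
PUSH -5 → -6 -6 -6 -5
NEG     → -6 -6 -6 5
ADD     → -6 -6 -1
SUB     → -6 -5
SUB     → -1
NEG     → 1
NEG     → -1

-1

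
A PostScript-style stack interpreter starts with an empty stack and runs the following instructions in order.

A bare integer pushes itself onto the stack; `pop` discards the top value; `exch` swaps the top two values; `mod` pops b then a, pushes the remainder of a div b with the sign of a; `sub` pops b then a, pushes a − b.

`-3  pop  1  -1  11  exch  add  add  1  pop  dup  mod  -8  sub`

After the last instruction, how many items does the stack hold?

-3   → -3
pop  → (empty)
1    → 1
-1   → 1 -1
11   → 1 -1 11
exch → 1 11 -1
add  → 1 10
add  → 11
1    → 11 1
pop  → 11
dup  → 11 11
mod  → 0
-8   → 0 -8
sub  → 8

1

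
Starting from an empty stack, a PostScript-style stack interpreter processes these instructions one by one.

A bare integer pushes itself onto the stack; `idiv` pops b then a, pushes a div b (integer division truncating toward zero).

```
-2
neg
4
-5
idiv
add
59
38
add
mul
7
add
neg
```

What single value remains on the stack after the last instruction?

-2   -> [-2]
neg  -> [2]
4    -> [2, 4]
-5   -> [2, 4, -5]
idiv -> [2, 0]
add  -> [2]
59   -> [2, 59]
38   -> [2, 59, 38]
add  -> [2, 97]
mul  -> [194]
7    -> [194, 7]
add  -> [201]
neg  -> [-201]

-201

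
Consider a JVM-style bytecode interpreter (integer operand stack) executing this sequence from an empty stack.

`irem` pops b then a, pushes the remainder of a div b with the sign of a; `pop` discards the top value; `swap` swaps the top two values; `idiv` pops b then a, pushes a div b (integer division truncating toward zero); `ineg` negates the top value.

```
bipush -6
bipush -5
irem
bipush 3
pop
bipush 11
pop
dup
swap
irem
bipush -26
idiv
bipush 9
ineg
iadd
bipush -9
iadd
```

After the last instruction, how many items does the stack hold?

bipush -6  : -6
bipush -5  : -6 -5
irem       : -1
bipush 3   : -1 3
pop        : -1
bipush 11  : -1 11
pop        : -1
dup        : -1 -1
swap       : -1 -1
irem       : 0
bipush -26 : 0 -26
idiv       : 0
bipush 9   : 0 9
ineg       : 0 -9
iadd       : -9
bipush -9  : -9 -9
iadd       : -18

1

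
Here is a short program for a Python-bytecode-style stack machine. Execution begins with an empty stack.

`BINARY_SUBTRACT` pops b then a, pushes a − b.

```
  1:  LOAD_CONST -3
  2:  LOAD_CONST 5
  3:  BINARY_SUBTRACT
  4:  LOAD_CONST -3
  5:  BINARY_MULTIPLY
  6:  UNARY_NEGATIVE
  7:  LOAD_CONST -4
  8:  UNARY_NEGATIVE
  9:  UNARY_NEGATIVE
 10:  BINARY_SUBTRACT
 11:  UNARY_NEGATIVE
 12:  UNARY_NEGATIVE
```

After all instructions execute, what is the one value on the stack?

-20

LOAD_CONST -3   -> -3
LOAD_CONST 5    -> -3 5
BINARY_SUBTRACT -> -8
LOAD_CONST -3   -> -8 -3
BINARY_MULTIPLY -> 24
UNARY_NEGATIVE  -> -24
LOAD_CONST -4   -> -24 -4
UNARY_NEGATIVE  -> -24 4
UNARY_NEGATIVE  -> -24 -4
BINARY_SUBTRACT -> -20
UNARY_NEGATIVE  -> 20
UNARY_NEGATIVE  -> -20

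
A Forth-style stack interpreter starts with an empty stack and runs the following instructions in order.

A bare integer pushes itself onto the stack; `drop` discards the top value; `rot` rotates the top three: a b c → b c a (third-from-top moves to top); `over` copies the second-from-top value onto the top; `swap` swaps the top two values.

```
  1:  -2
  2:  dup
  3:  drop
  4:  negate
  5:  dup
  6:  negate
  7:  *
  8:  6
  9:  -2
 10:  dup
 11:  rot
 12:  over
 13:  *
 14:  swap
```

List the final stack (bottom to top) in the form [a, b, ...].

[-4, -2, -12, -2]

-2     → -2
dup    → -2 -2
drop   → -2
negate → 2
dup    → 2 2
negate → 2 -2
*      → -4
6      → -4 6
-2     → -4 6 -2
dup    → -4 6 -2 -2
rot    → -4 -2 -2 6
over   → -4 -2 -2 6 -2
*      → -4 -2 -2 -12
swap   → -4 -2 -12 -2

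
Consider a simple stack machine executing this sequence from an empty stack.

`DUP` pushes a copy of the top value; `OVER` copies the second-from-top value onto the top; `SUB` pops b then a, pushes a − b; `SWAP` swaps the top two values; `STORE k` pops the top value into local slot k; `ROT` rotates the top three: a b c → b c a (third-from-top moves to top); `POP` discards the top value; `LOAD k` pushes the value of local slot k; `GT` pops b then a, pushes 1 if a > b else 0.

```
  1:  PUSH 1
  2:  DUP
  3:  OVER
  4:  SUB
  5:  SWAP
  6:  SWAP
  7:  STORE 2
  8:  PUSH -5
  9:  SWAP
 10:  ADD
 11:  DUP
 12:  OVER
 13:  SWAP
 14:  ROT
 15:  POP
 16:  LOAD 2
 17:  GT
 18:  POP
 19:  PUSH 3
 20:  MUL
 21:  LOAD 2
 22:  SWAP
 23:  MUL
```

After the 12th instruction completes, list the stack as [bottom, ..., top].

PUSH 1  -> 1
DUP     -> 1 1
OVER    -> 1 1 1
SUB     -> 1 0
SWAP    -> 0 1
SWAP    -> 1 0
STORE 2 -> 1
PUSH -5 -> 1 -5
SWAP    -> -5 1
ADD     -> -4
DUP     -> -4 -4
OVER    -> -4 -4 -4

[-4, -4, -4]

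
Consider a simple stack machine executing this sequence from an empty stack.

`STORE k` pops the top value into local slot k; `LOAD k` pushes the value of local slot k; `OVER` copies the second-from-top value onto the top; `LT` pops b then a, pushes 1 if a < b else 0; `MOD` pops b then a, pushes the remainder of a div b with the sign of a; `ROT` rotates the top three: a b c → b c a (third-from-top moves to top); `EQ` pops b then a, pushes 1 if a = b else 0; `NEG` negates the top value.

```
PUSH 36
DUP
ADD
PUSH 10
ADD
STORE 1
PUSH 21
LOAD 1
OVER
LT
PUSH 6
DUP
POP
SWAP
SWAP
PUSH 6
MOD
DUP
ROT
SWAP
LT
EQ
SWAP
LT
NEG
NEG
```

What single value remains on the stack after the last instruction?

1

PUSH 36 : [36]
DUP     : [36, 36]
ADD     : [72]
PUSH 10 : [72, 10]
ADD     : [82]
STORE 1 : []
PUSH 21 : [21]
LOAD 1  : [21, 82]
OVER    : [21, 82, 21]
LT      : [21, 0]
PUSH 6  : [21, 0, 6]
DUP     : [21, 0, 6, 6]
POP     : [21, 0, 6]
SWAP    : [21, 6, 0]
SWAP    : [21, 0, 6]
PUSH 6  : [21, 0, 6, 6]
MOD     : [21, 0, 0]
DUP     : [21, 0, 0, 0]
ROT     : [21, 0, 0, 0]
SWAP    : [21, 0, 0, 0]
LT      : [21, 0, 0]
EQ      : [21, 1]
SWAP    : [1, 21]
LT      : [1]
NEG     : [-1]
NEG     : [1]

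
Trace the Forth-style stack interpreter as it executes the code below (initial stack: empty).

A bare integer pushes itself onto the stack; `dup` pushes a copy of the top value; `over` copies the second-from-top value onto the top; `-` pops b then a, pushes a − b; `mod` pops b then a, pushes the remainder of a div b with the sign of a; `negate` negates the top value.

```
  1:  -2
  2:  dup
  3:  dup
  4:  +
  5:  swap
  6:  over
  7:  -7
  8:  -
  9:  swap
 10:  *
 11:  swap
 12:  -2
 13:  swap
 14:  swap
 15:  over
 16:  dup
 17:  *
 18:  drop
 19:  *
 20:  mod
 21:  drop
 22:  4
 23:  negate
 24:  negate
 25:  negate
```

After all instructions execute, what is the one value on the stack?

-4

-2     -> -2
dup    -> -2 -2
dup    -> -2 -2 -2
+      -> -2 -4
swap   -> -4 -2
over   -> -4 -2 -4
-7     -> -4 -2 -4 -7
-      -> -4 -2 3
swap   -> -4 3 -2
*      -> -4 -6
swap   -> -6 -4
-2     -> -6 -4 -2
swap   -> -6 -2 -4
swap   -> -6 -4 -2
over   -> -6 -4 -2 -4
dup    -> -6 -4 -2 -4 -4
*      -> -6 -4 -2 16
drop   -> -6 -4 -2
*      -> -6 8
mod    -> -6
drop   -> (empty)
4      -> 4
negate -> -4
negate -> 4
negate -> -4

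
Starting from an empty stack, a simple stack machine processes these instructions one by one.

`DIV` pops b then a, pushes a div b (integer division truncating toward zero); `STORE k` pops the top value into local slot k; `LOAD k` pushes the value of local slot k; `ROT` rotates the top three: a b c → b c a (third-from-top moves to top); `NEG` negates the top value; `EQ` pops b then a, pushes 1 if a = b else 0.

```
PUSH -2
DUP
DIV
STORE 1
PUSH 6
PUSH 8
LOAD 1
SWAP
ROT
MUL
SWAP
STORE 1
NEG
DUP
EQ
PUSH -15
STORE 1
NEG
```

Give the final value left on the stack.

PUSH -2  : -2
DUP      : -2 -2
DIV      : 1
STORE 1  : (empty)
PUSH 6   : 6
PUSH 8   : 6 8
LOAD 1   : 6 8 1
SWAP     : 6 1 8
ROT      : 1 8 6
MUL      : 1 48
SWAP     : 48 1
STORE 1  : 48
NEG      : -48
DUP      : -48 -48
EQ       : 1
PUSH -15 : 1 -15
STORE 1  : 1
NEG      : -1

-1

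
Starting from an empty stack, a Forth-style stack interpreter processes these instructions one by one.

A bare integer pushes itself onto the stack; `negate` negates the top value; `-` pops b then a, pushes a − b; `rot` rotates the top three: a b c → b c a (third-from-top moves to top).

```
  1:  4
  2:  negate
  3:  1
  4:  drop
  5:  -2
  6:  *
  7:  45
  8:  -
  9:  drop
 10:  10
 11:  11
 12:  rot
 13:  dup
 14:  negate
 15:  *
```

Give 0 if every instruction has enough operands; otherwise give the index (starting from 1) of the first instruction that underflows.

12

4      -> [4]
negate -> [-4]
1      -> [-4, 1]
drop   -> [-4]
-2     -> [-4, -2]
*      -> [8]
45     -> [8, 45]
-      -> [-37]
drop   -> []
10     -> [10]
11     -> [10, 11]
rot  — needs 3 operands, stack has 2 → underflow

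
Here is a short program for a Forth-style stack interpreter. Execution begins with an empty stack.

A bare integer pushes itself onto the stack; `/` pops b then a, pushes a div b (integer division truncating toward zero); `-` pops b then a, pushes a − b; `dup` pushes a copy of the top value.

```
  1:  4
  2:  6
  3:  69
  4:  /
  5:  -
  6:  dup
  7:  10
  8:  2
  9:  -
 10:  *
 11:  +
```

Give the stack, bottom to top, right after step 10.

[4, 32]

4   : [4]
6   : [4, 6]
69  : [4, 6, 69]
/   : [4, 0]
-   : [4]
dup : [4, 4]
10  : [4, 4, 10]
2   : [4, 4, 10, 2]
-   : [4, 4, 8]
*   : [4, 32]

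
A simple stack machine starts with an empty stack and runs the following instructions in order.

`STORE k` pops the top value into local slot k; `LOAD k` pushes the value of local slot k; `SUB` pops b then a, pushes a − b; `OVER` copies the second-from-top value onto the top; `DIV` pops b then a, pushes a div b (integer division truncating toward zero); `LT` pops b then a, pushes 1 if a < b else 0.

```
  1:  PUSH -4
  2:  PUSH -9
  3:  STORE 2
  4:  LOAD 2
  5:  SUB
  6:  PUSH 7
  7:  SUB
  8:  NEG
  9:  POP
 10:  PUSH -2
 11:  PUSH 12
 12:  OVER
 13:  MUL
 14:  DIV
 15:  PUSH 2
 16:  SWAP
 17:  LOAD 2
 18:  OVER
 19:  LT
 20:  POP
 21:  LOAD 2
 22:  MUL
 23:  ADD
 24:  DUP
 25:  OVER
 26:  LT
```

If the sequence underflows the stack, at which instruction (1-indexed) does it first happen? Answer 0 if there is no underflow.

PUSH -4 → -4
PUSH -9 → -4 -9
STORE 2 → -4
LOAD 2  → -4 -9
SUB     → 5
PUSH 7  → 5 7
SUB     → -2
NEG     → 2
POP     → (empty)
PUSH -2 → -2
PUSH 12 → -2 12
OVER    → -2 12 -2
MUL     → -2 -24
DIV     → 0
PUSH 2  → 0 2
SWAP    → 2 0
LOAD 2  → 2 0 -9
OVER    → 2 0 -9 0
LT      → 2 0 1
POP     → 2 0
LOAD 2  → 2 0 -9
MUL     → 2 0
ADD     → 2
DUP     → 2 2
OVER    → 2 2 2
LT      → 2 0

0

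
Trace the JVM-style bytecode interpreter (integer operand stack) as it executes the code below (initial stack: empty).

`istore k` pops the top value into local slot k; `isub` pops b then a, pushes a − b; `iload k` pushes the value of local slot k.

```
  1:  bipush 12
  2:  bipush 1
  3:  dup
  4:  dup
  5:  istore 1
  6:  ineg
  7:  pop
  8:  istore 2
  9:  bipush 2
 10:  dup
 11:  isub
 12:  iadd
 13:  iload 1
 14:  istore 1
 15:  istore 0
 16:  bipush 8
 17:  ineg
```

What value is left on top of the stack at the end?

bipush 12 → [12]
bipush 1  → [12, 1]
dup       → [12, 1, 1]
dup       → [12, 1, 1, 1]
istore 1  → [12, 1, 1]
ineg      → [12, 1, -1]
pop       → [12, 1]
istore 2  → [12]
bipush 2  → [12, 2]
dup       → [12, 2, 2]
isub      → [12, 0]
iadd      → [12]
iload 1   → [12, 1]
istore 1  → [12]
istore 0  → []
bipush 8  → [8]
ineg      → [-8]

-8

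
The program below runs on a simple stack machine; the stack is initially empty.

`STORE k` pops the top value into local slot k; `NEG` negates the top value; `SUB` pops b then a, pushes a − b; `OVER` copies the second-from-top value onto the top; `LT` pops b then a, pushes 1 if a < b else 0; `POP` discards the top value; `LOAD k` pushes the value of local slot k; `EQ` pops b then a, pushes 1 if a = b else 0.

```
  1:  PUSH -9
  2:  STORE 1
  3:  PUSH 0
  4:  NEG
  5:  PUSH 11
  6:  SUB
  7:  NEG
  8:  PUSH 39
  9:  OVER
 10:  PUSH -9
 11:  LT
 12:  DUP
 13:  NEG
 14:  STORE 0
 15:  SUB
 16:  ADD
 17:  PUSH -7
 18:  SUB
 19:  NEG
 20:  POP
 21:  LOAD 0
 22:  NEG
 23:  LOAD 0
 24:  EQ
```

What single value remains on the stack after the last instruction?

1

PUSH -9 → -9
STORE 1 → (empty)
PUSH 0  → 0
NEG     → 0
PUSH 11 → 0 11
SUB     → -11
NEG     → 11
PUSH 39 → 11 39
OVER    → 11 39 11
PUSH -9 → 11 39 11 -9
LT      → 11 39 0
DUP     → 11 39 0 0
NEG     → 11 39 0 0
STORE 0 → 11 39 0
SUB     → 11 39
ADD     → 50
PUSH -7 → 50 -7
SUB     → 57
NEG     → -57
POP     → (empty)
LOAD 0  → 0
NEG     → 0
LOAD 0  → 0 0
EQ      → 1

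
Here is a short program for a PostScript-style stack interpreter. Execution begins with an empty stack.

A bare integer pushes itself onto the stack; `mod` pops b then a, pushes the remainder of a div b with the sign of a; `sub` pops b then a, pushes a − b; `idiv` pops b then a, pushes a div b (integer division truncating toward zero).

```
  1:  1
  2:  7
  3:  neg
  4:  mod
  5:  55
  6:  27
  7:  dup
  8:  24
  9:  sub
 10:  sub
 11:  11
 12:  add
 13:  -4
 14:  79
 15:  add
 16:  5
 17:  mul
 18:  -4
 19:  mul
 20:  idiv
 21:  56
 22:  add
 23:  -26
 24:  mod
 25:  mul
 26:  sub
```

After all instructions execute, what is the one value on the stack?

-219

1    → 1
7    → 1 7
neg  → 1 -7
mod  → 1
55   → 1 55
27   → 1 55 27
dup  → 1 55 27 27
24   → 1 55 27 27 24
sub  → 1 55 27 3
sub  → 1 55 24
11   → 1 55 24 11
add  → 1 55 35
-4   → 1 55 35 -4
79   → 1 55 35 -4 79
add  → 1 55 35 75
5    → 1 55 35 75 5
mul  → 1 55 35 375
-4   → 1 55 35 375 -4
mul  → 1 55 35 -1500
idiv → 1 55 0
56   → 1 55 0 56
add  → 1 55 56
-26  → 1 55 56 -26
mod  → 1 55 4
mul  → 1 220
sub  → -219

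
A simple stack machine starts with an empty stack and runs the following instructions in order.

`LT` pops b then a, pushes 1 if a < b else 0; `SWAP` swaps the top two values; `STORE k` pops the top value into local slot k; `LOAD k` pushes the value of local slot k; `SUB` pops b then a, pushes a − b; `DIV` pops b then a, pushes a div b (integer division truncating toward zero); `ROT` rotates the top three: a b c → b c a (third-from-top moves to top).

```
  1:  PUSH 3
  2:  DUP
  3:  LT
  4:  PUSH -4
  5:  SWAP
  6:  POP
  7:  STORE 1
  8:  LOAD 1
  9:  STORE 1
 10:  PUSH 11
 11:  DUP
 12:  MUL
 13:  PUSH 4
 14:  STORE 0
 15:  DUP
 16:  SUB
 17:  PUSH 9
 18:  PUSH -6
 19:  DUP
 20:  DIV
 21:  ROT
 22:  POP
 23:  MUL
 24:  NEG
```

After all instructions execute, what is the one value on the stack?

-9

PUSH 3  -> 3
DUP     -> 3 3
LT      -> 0
PUSH -4 -> 0 -4
SWAP    -> -4 0
POP     -> -4
STORE 1 -> (empty)
LOAD 1  -> -4
STORE 1 -> (empty)
PUSH 11 -> 11
DUP     -> 11 11
MUL     -> 121
PUSH 4  -> 121 4
STORE 0 -> 121
DUP     -> 121 121
SUB     -> 0
PUSH 9  -> 0 9
PUSH -6 -> 0 9 -6
DUP     -> 0 9 -6 -6
DIV     -> 0 9 1
ROT     -> 9 1 0
POP     -> 9 1
MUL     -> 9
NEG     -> -9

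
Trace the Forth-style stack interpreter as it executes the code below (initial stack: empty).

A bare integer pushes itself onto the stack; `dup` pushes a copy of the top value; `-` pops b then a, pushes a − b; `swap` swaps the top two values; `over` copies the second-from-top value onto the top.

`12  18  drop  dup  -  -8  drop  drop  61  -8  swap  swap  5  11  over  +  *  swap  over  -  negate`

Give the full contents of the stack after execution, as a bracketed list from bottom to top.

12     -> 12
18     -> 12 18
drop   -> 12
dup    -> 12 12
-      -> 0
-8     -> 0 -8
drop   -> 0
drop   -> (empty)
61     -> 61
-8     -> 61 -8
swap   -> -8 61
swap   -> 61 -8
5      -> 61 -8 5
11     -> 61 -8 5 11
over   -> 61 -8 5 11 5
+      -> 61 -8 5 16
*      -> 61 -8 80
swap   -> 61 80 -8
over   -> 61 80 -8 80
-      -> 61 80 -88
negate -> 61 80 88

[61, 80, 88]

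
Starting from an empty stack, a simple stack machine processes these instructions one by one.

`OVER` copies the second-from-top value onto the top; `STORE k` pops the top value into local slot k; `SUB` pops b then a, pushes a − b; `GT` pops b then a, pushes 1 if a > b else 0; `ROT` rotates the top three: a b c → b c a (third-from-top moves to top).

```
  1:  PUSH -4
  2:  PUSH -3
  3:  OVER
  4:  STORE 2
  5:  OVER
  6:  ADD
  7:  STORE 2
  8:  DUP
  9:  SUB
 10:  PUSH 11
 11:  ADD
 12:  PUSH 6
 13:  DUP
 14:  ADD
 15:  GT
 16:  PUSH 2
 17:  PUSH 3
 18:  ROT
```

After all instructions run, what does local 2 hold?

-7

PUSH -4 → [-4]
PUSH -3 → [-4, -3]
OVER    → [-4, -3, -4]
STORE 2 → [-4, -3]
OVER    → [-4, -3, -4]
ADD     → [-4, -7]
STORE 2 → [-4]
DUP     → [-4, -4]
SUB     → [0]
PUSH 11 → [0, 11]
ADD     → [11]
PUSH 6  → [11, 6]
DUP     → [11, 6, 6]
ADD     → [11, 12]
GT      → [0]
PUSH 2  → [0, 2]
PUSH 3  → [0, 2, 3]
ROT     → [2, 3, 0]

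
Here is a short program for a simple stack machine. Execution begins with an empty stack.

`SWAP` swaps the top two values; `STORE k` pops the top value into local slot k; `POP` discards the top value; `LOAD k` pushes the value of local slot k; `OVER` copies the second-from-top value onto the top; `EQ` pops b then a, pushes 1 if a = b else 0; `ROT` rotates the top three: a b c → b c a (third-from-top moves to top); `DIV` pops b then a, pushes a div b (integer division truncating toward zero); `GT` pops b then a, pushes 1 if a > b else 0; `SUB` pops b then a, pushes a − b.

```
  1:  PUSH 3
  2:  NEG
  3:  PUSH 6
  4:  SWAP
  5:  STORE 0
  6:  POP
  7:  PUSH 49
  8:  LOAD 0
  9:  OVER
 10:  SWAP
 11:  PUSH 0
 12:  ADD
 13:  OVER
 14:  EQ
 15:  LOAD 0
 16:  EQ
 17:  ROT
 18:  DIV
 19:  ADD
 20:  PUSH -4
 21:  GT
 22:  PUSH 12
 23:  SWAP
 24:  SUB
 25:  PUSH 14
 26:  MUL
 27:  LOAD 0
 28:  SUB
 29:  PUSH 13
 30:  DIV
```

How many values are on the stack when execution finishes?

1

PUSH 3  → 3
NEG     → -3
PUSH 6  → -3 6
SWAP    → 6 -3
STORE 0 → 6
POP     → (empty)
PUSH 49 → 49
LOAD 0  → 49 -3
OVER    → 49 -3 49
SWAP    → 49 49 -3
PUSH 0  → 49 49 -3 0
ADD     → 49 49 -3
OVER    → 49 49 -3 49
EQ      → 49 49 0
LOAD 0  → 49 49 0 -3
EQ      → 49 49 0
ROT     → 49 0 49
DIV     → 49 0
ADD     → 49
PUSH -4 → 49 -4
GT      → 1
PUSH 12 → 1 12
SWAP    → 12 1
SUB     → 11
PUSH 14 → 11 14
MUL     → 154
LOAD 0  → 154 -3
SUB     → 157
PUSH 13 → 157 13
DIV     → 12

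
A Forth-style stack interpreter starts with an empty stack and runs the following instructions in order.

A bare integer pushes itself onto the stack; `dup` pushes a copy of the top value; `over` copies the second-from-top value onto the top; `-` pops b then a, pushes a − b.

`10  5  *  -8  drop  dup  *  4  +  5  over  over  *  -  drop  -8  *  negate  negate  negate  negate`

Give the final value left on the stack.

-20032

10     → 10
5      → 10 5
*      → 50
-8     → 50 -8
drop   → 50
dup    → 50 50
*      → 2500
4      → 2500 4
+      → 2504
5      → 2504 5
over   → 2504 5 2504
over   → 2504 5 2504 5
*      → 2504 5 12520
-      → 2504 -12515
drop   → 2504
-8     → 2504 -8
*      → -20032
negate → 20032
negate → -20032
negate → 20032
negate → -20032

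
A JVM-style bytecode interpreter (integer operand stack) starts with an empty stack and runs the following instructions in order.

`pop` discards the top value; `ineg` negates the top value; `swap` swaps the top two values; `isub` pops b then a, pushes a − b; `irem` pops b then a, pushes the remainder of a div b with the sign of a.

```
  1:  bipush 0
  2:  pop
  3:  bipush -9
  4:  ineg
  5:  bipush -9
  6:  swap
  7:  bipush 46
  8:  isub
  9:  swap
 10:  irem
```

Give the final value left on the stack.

-1

bipush 0   [0]
pop        []
bipush -9  [-9]
ineg       [9]
bipush -9  [9, -9]
swap       [-9, 9]
bipush 46  [-9, 9, 46]
isub       [-9, -37]
swap       [-37, -9]
irem       [-1]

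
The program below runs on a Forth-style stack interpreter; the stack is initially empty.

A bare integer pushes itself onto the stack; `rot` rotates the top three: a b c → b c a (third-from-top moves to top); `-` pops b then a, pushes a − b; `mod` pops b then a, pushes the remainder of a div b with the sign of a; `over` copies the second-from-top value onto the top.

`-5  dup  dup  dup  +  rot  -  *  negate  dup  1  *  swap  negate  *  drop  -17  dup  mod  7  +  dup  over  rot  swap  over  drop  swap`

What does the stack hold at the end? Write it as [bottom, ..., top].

[7, 7, 7]

-5      -5
dup     -5 -5
dup     -5 -5 -5
dup     -5 -5 -5 -5
+       -5 -5 -10
rot     -5 -10 -5
-       -5 -5
*       25
negate  -25
dup     -25 -25
1       -25 -25 1
*       -25 -25
swap    -25 -25
negate  -25 25
*       -625
drop    (empty)
-17     -17
dup     -17 -17
mod     0
7       0 7
+       7
dup     7 7
over    7 7 7
rot     7 7 7
swap    7 7 7
over    7 7 7 7
drop    7 7 7
swap    7 7 7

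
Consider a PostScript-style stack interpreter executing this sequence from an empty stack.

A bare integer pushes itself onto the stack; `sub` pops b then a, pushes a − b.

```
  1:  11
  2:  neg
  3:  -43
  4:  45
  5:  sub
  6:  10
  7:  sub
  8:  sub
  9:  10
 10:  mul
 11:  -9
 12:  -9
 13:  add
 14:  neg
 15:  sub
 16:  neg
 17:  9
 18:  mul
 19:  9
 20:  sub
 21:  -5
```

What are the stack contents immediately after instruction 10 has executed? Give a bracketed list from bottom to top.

11   [11]
neg  [-11]
-43  [-11, -43]
45   [-11, -43, 45]
sub  [-11, -88]
10   [-11, -88, 10]
sub  [-11, -98]
sub  [87]
10   [87, 10]
mul  [870]

[870]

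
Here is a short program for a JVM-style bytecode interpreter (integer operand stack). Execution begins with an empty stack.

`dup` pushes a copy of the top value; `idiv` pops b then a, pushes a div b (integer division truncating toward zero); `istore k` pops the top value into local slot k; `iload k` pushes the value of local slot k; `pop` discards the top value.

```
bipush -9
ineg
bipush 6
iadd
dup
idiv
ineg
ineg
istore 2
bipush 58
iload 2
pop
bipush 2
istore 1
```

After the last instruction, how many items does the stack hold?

1

bipush -9 : [-9]
ineg      : [9]
bipush 6  : [9, 6]
iadd      : [15]
dup       : [15, 15]
idiv      : [1]
ineg      : [-1]
ineg      : [1]
istore 2  : []
bipush 58 : [58]
iload 2   : [58, 1]
pop       : [58]
bipush 2  : [58, 2]
istore 1  : [58]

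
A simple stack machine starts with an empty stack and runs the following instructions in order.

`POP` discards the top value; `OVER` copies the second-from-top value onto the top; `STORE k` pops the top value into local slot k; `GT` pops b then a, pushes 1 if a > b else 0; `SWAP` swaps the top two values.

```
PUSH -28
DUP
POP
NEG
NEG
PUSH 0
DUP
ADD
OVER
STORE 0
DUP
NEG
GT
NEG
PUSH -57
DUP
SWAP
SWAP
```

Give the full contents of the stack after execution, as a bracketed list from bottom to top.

[-28, 0, -57, -57]

PUSH -28 : -28
DUP      : -28 -28
POP      : -28
NEG      : 28
NEG      : -28
PUSH 0   : -28 0
DUP      : -28 0 0
ADD      : -28 0
OVER     : -28 0 -28
STORE 0  : -28 0
DUP      : -28 0 0
NEG      : -28 0 0
GT       : -28 0
NEG      : -28 0
PUSH -57 : -28 0 -57
DUP      : -28 0 -57 -57
SWAP     : -28 0 -57 -57
SWAP     : -28 0 -57 -57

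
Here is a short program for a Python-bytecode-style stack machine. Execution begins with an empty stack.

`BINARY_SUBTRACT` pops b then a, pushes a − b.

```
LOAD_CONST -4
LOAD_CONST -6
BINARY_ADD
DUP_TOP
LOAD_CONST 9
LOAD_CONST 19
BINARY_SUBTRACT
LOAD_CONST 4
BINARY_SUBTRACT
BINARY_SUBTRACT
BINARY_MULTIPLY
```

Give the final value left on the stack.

LOAD_CONST -4   → -4
LOAD_CONST -6   → -4 -6
BINARY_ADD      → -10
DUP_TOP         → -10 -10
LOAD_CONST 9    → -10 -10 9
LOAD_CONST 19   → -10 -10 9 19
BINARY_SUBTRACT → -10 -10 -10
LOAD_CONST 4    → -10 -10 -10 4
BINARY_SUBTRACT → -10 -10 -14
BINARY_SUBTRACT → -10 4
BINARY_MULTIPLY → -40

-40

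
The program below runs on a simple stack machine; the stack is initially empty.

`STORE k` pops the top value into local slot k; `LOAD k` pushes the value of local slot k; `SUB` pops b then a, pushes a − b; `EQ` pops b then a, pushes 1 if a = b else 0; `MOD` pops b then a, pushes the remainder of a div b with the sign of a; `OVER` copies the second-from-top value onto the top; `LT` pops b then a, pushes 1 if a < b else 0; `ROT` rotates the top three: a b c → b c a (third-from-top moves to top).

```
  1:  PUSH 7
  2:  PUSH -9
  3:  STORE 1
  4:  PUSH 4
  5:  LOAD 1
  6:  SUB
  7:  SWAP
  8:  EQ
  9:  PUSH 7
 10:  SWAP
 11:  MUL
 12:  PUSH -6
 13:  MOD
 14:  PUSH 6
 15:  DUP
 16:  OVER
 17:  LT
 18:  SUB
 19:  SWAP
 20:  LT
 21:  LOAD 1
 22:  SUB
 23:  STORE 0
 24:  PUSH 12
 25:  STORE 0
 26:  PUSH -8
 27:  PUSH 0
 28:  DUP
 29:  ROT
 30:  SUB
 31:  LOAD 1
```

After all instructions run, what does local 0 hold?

PUSH 7  -> [7]
PUSH -9 -> [7, -9]
STORE 1 -> [7]
PUSH 4  -> [7, 4]
LOAD 1  -> [7, 4, -9]
SUB     -> [7, 13]
SWAP    -> [13, 7]
EQ      -> [0]
PUSH 7  -> [0, 7]
SWAP    -> [7, 0]
MUL     -> [0]
PUSH -6 -> [0, -6]
MOD     -> [0]
PUSH 6  -> [0, 6]
DUP     -> [0, 6, 6]
OVER    -> [0, 6, 6, 6]
LT      -> [0, 6, 0]
SUB     -> [0, 6]
SWAP    -> [6, 0]
LT      -> [0]
LOAD 1  -> [0, -9]
SUB     -> [9]
STORE 0 -> []
PUSH 12 -> [12]
STORE 0 -> []
PUSH -8 -> [-8]
PUSH 0  -> [-8, 0]
DUP     -> [-8, 0, 0]
ROT     -> [0, 0, -8]
SUB     -> [0, 8]
LOAD 1  -> [0, 8, -9]

12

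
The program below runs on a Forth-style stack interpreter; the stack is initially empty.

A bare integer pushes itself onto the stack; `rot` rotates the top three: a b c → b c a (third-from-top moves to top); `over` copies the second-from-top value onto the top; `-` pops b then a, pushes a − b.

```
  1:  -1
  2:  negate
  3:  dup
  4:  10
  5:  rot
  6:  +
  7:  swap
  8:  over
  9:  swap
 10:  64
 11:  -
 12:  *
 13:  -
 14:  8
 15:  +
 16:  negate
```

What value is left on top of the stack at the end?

-1     → -1
negate → 1
dup    → 1 1
10     → 1 1 10
rot    → 1 10 1
+      → 1 11
swap   → 11 1
over   → 11 1 11
swap   → 11 11 1
64     → 11 11 1 64
-      → 11 11 -63
*      → 11 -693
-      → 704
8      → 704 8
+      → 712
negate → -712

-712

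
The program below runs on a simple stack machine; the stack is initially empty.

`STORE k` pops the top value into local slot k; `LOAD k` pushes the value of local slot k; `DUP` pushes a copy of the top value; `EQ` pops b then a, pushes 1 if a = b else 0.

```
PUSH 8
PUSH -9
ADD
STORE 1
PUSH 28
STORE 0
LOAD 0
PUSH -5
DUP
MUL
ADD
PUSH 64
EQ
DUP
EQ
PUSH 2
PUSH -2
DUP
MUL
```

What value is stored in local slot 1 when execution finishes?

-1

PUSH 8  → [8]
PUSH -9 → [8, -9]
ADD     → [-1]
STORE 1 → []
PUSH 28 → [28]
STORE 0 → []
LOAD 0  → [28]
PUSH -5 → [28, -5]
DUP     → [28, -5, -5]
MUL     → [28, 25]
ADD     → [53]
PUSH 64 → [53, 64]
EQ      → [0]
DUP     → [0, 0]
EQ      → [1]
PUSH 2  → [1, 2]
PUSH -2 → [1, 2, -2]
DUP     → [1, 2, -2, -2]
MUL     → [1, 2, 4]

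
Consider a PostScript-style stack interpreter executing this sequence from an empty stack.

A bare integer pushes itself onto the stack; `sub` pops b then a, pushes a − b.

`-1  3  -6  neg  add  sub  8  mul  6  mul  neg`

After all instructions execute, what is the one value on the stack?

-1   [-1]
3    [-1, 3]
-6   [-1, 3, -6]
neg  [-1, 3, 6]
add  [-1, 9]
sub  [-10]
8    [-10, 8]
mul  [-80]
6    [-80, 6]
mul  [-480]
neg  [480]

480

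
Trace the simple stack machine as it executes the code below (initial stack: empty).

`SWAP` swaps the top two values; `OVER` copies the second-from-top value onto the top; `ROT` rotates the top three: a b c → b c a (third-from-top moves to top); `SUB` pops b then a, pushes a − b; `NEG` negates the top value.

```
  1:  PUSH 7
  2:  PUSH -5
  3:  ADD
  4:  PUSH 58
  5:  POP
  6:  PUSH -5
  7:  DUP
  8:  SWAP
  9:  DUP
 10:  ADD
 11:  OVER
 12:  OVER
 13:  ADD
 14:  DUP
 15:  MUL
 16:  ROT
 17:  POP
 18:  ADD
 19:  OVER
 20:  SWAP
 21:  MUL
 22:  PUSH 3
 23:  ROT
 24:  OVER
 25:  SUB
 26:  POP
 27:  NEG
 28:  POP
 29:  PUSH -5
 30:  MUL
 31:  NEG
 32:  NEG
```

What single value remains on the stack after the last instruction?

PUSH 7  -> 7
PUSH -5 -> 7 -5
ADD     -> 2
PUSH 58 -> 2 58
POP     -> 2
PUSH -5 -> 2 -5
DUP     -> 2 -5 -5
SWAP    -> 2 -5 -5
DUP     -> 2 -5 -5 -5
ADD     -> 2 -5 -10
OVER    -> 2 -5 -10 -5
OVER    -> 2 -5 -10 -5 -10
ADD     -> 2 -5 -10 -15
DUP     -> 2 -5 -10 -15 -15
MUL     -> 2 -5 -10 225
ROT     -> 2 -10 225 -5
POP     -> 2 -10 225
ADD     -> 2 215
OVER    -> 2 215 2
SWAP    -> 2 2 215
MUL     -> 2 430
PUSH 3  -> 2 430 3
ROT     -> 430 3 2
OVER    -> 430 3 2 3
SUB     -> 430 3 -1
POP     -> 430 3
NEG     -> 430 -3
POP     -> 430
PUSH -5 -> 430 -5
MUL     -> -2150
NEG     -> 2150
NEG     -> -2150

-2150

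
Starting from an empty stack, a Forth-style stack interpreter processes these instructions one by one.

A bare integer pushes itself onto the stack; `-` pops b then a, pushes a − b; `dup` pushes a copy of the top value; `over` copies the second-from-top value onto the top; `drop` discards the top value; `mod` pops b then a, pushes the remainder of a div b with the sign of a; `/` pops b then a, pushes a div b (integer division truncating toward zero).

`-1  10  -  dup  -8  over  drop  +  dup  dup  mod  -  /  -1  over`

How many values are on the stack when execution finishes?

3

-1   -> [-1]
10   -> [-1, 10]
-    -> [-11]
dup  -> [-11, -11]
-8   -> [-11, -11, -8]
over -> [-11, -11, -8, -11]
drop -> [-11, -11, -8]
+    -> [-11, -19]
dup  -> [-11, -19, -19]
dup  -> [-11, -19, -19, -19]
mod  -> [-11, -19, 0]
-    -> [-11, -19]
/    -> [0]
-1   -> [0, -1]
over -> [0, -1, 0]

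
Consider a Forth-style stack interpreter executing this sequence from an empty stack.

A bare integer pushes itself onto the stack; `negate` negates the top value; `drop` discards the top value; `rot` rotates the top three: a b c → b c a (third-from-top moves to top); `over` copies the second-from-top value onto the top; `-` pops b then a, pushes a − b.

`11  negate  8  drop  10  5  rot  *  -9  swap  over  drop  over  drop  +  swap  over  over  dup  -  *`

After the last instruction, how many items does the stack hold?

11      [11]
negate  [-11]
8       [-11, 8]
drop    [-11]
10      [-11, 10]
5       [-11, 10, 5]
rot     [10, 5, -11]
*       [10, -55]
-9      [10, -55, -9]
swap    [10, -9, -55]
over    [10, -9, -55, -9]
drop    [10, -9, -55]
over    [10, -9, -55, -9]
drop    [10, -9, -55]
+       [10, -64]
swap    [-64, 10]
over    [-64, 10, -64]
over    [-64, 10, -64, 10]
dup     [-64, 10, -64, 10, 10]
-       [-64, 10, -64, 0]
*       [-64, 10, 0]

3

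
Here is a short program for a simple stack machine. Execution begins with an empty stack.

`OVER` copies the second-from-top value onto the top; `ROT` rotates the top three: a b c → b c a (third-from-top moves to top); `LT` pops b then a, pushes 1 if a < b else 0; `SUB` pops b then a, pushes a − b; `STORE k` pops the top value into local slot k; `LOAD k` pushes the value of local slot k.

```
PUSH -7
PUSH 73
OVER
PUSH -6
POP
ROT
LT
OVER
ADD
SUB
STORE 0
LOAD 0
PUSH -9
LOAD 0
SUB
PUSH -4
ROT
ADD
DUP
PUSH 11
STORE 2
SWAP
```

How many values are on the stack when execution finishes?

3

PUSH -7 : [-7]
PUSH 73 : [-7, 73]
OVER    : [-7, 73, -7]
PUSH -6 : [-7, 73, -7, -6]
POP     : [-7, 73, -7]
ROT     : [73, -7, -7]
LT      : [73, 0]
OVER    : [73, 0, 73]
ADD     : [73, 73]
SUB     : [0]
STORE 0 : []
LOAD 0  : [0]
PUSH -9 : [0, -9]
LOAD 0  : [0, -9, 0]
SUB     : [0, -9]
PUSH -4 : [0, -9, -4]
ROT     : [-9, -4, 0]
ADD     : [-9, -4]
DUP     : [-9, -4, -4]
PUSH 11 : [-9, -4, -4, 11]
STORE 2 : [-9, -4, -4]
SWAP    : [-9, -4, -4]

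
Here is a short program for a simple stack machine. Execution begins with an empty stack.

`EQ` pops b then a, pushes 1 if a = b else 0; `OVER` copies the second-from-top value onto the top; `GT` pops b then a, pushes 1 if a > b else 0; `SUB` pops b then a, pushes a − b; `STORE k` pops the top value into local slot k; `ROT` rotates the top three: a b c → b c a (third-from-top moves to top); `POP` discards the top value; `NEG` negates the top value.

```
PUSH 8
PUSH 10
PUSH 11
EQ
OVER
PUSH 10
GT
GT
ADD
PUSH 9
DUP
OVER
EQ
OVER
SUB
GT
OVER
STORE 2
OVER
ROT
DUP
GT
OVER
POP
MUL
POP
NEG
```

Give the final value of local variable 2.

PUSH 8  → 8
PUSH 10 → 8 10
PUSH 11 → 8 10 11
EQ      → 8 0
OVER    → 8 0 8
PUSH 10 → 8 0 8 10
GT      → 8 0 0
GT      → 8 0
ADD     → 8
PUSH 9  → 8 9
DUP     → 8 9 9
OVER    → 8 9 9 9
EQ      → 8 9 1
OVER    → 8 9 1 9
SUB     → 8 9 -8
GT      → 8 1
OVER    → 8 1 8
STORE 2 → 8 1
OVER    → 8 1 8
ROT     → 1 8 8
DUP     → 1 8 8 8
GT      → 1 8 0
OVER    → 1 8 0 8
POP     → 1 8 0
MUL     → 1 0
POP     → 1
NEG     → -1

8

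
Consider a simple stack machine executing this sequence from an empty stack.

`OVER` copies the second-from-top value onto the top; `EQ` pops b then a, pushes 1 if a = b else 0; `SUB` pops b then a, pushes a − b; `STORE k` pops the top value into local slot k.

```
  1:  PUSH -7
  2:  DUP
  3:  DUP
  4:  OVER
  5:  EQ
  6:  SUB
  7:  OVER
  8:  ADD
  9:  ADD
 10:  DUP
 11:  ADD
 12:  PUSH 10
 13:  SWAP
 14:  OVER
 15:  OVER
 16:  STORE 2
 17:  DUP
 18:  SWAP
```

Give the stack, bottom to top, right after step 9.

PUSH -7 -> -7
DUP     -> -7 -7
DUP     -> -7 -7 -7
OVER    -> -7 -7 -7 -7
EQ      -> -7 -7 1
SUB     -> -7 -8
OVER    -> -7 -8 -7
ADD     -> -7 -15
ADD     -> -22

[-22]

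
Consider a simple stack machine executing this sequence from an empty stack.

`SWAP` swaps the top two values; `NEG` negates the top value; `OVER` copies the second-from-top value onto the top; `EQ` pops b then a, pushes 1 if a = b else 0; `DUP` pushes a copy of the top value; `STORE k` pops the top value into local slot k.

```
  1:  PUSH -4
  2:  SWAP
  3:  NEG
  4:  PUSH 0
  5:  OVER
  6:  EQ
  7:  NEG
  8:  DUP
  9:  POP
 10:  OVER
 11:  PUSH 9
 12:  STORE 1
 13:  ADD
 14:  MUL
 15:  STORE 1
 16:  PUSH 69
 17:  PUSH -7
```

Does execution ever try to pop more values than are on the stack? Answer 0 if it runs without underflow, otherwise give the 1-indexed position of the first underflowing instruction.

2

PUSH -4  [-4]
SWAP  — needs 2 operands, stack has 1 → underflow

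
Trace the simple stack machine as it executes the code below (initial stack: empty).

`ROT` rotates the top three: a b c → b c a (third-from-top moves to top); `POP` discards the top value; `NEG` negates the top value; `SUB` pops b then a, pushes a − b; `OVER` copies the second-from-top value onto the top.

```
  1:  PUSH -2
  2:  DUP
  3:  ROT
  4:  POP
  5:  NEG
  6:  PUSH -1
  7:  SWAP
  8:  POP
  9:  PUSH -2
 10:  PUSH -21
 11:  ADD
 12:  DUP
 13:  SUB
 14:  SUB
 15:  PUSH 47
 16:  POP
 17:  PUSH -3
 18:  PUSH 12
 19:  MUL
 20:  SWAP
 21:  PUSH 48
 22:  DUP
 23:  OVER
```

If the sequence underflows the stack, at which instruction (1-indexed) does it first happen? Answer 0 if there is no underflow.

3

PUSH -2 : -2
DUP     : -2 -2
ROT  — needs 3 operands, stack has 2 → underflow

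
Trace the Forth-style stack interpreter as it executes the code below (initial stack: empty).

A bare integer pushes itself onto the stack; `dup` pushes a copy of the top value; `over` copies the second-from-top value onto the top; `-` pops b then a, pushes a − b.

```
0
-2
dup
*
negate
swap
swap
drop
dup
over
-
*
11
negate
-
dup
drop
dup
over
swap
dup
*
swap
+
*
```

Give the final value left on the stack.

1452

0      : 0
-2     : 0 -2
dup    : 0 -2 -2
*      : 0 4
negate : 0 -4
swap   : -4 0
swap   : 0 -4
drop   : 0
dup    : 0 0
over   : 0 0 0
-      : 0 0
*      : 0
11     : 0 11
negate : 0 -11
-      : 11
dup    : 11 11
drop   : 11
dup    : 11 11
over   : 11 11 11
swap   : 11 11 11
dup    : 11 11 11 11
*      : 11 11 121
swap   : 11 121 11
+      : 11 132
*      : 1452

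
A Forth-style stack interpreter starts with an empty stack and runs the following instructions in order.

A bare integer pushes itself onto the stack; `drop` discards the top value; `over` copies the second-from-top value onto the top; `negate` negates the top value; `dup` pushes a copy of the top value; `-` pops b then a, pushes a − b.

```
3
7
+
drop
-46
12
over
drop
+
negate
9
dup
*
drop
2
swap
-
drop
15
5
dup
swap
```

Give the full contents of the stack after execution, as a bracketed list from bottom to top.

[15, 5, 5]

3       [3]
7       [3, 7]
+       [10]
drop    []
-46     [-46]
12      [-46, 12]
over    [-46, 12, -46]
drop    [-46, 12]
+       [-34]
negate  [34]
9       [34, 9]
dup     [34, 9, 9]
*       [34, 81]
drop    [34]
2       [34, 2]
swap    [2, 34]
-       [-32]
drop    []
15      [15]
5       [15, 5]
dup     [15, 5, 5]
swap    [15, 5, 5]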